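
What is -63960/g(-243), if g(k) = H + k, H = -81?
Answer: 5330/27 ≈ 197.41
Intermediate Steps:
g(k) = -81 + k
-63960/g(-243) = -63960/(-81 - 243) = -63960/(-324) = -63960*(-1/324) = 5330/27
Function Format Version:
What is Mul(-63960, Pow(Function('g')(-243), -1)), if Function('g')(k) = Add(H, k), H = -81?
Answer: Rational(5330, 27) ≈ 197.41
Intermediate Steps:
Function('g')(k) = Add(-81, k)
Mul(-63960, Pow(Function('g')(-243), -1)) = Mul(-63960, Pow(Add(-81, -243), -1)) = Mul(-63960, Pow(-324, -1)) = Mul(-63960, Rational(-1, 324)) = Rational(5330, 27)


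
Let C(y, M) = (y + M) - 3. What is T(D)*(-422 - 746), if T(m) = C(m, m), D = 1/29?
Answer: 99280/29 ≈ 3423.4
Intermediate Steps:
D = 1/29 ≈ 0.034483
C(y, M) = -3 + M + y (C(y, M) = (M + y) - 3 = -3 + M + y)
T(m) = -3 + 2*m (T(m) = -3 + m + m = -3 + 2*m)
T(D)*(-422 - 746) = (-3 + 2*(1/29))*(-422 - 746) = (-3 + 2/29)*(-1168) = -85/29*(-1168) = 99280/29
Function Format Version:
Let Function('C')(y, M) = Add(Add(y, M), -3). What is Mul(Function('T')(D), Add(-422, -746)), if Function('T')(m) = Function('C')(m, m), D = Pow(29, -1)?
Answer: Rational(99280, 29) ≈ 3423.4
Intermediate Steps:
D = Rational(1, 29) ≈ 0.034483
Function('C')(y, M) = Add(-3, M, y) (Function('C')(y, M) = Add(Add(M, y), -3) = Add(-3, M, y))
Function('T')(m) = Add(-3, Mul(2, m)) (Function('T')(m) = Add(-3, m, m) = Add(-3, Mul(2, m)))
Mul(Function('T')(D), Add(-422, -746)) = Mul(Add(-3, Mul(2, Rational(1, 29))), Add(-422, -746)) = Mul(Add(-3, Rational(2, 29)), -1168) = Mul(Rational(-85, 29), -1168) = Rational(99280, 29)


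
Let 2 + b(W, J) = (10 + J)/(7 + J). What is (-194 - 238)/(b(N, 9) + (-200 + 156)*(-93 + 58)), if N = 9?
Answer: -2304/8209 ≈ -0.28067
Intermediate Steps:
b(W, J) = -2 + (10 + J)/(7 + J)
(-194 - 238)/(b(N, 9) + (-200 + 156)*(-93 + 58)) = (-194 - 238)/((-4 - 1*9)/(7 + 9) + (-200 + 156)*(-93 + 58)) = -432/((-4 - 9)/16 - 44*(-35)) = -432/((1/16)*(-13) + 1540) = -432/(-13/16 + 1540) = -432/24627/16 = -432*16/24627 = -2304/8209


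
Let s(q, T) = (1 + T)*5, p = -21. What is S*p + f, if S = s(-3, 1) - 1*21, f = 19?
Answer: 250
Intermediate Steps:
s(q, T) = 5 + 5*T
S = -11 (S = (5 + 5*1) - 1*21 = (5 + 5) - 21 = 10 - 21 = -11)
S*p + f = -11*(-21) + 19 = 231 + 19 = 250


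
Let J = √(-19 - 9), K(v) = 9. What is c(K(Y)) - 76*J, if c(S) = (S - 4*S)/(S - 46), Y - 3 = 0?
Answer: 27/37 - 152*I*√7 ≈ 0.72973 - 402.15*I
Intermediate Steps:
Y = 3 (Y = 3 + 0 = 3)
J = 2*I*√7 (J = √(-28) = 2*I*√7 ≈ 5.2915*I)
c(S) = -3*S/(-46 + S) (c(S) = (-3*S)/(-46 + S) = -3*S/(-46 + S))
c(K(Y)) - 76*J = -3*9/(-46 + 9) - 152*I*√7 = -3*9/(-37) - 152*I*√7 = -3*9*(-1/37) - 152*I*√7 = 27/37 - 152*I*√7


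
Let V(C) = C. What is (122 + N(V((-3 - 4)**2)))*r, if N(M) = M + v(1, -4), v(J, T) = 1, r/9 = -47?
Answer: -72756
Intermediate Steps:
r = -423 (r = 9*(-47) = -423)
N(M) = 1 + M (N(M) = M + 1 = 1 + M)
(122 + N(V((-3 - 4)**2)))*r = (122 + (1 + (-3 - 4)**2))*(-423) = (122 + (1 + (-7)**2))*(-423) = (122 + (1 + 49))*(-423) = (122 + 50)*(-423) = 172*(-423) = -72756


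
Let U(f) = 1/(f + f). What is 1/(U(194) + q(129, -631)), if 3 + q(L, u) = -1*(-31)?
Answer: 388/10865 ≈ 0.035711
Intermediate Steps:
q(L, u) = 28 (q(L, u) = -3 - 1*(-31) = -3 + 31 = 28)
U(f) = 1/(2*f)
1/(U(194) + q(129, -631)) = 1/((1/2)/194 + 28) = 1/((1/2)*(1/194) + 28) = 1/(1/388 + 28) = 1/(10865/388) = 388/10865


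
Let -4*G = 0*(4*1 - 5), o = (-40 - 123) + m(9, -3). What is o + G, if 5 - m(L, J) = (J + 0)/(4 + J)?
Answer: -155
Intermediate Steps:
m(L, J) = 5 - J/(4 + J) (m(L, J) = 5 - (J + 0)/(4 + J) = 5 - J/(4 + J))
o = -155 (o = (-40 - 123) + 4*(5 - 3)/(4 - 3) = -163 + 4*2/1 = -163 + 4*1*2 = -163 + 8 = -155)
G = 0 (G = -0*(4*1 - 5) = -0*(4 - 5) = -0*(-1) = -¼*0 = 0)
o + G = -155 + 0 = -155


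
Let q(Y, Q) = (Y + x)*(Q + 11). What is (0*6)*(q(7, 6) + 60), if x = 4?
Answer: 0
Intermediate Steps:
q(Y, Q) = (4 + Y)*(11 + Q) (q(Y, Q) = (Y + 4)*(Q + 11) = (4 + Y)*(11 + Q))
(0*6)*(q(7, 6) + 60) = (0*6)*((44 + 4*6 + 11*7 + 6*7) + 60) = 0*((44 + 24 + 77 + 42) + 60) = 0*(187 + 60) = 0*247 = 0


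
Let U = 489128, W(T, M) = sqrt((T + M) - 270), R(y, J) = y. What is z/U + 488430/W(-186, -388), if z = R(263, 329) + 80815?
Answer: 40539/244564 - 244215*I*sqrt(211)/211 ≈ 0.16576 - 16812.0*I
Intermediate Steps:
W(T, M) = sqrt(-270 + M + T) (W(T, M) = sqrt((M + T) - 270) = sqrt(-270 + M + T))
z = 81078 (z = 263 + 80815 = 81078)
z/U + 488430/W(-186, -388) = 81078/489128 + 488430/(sqrt(-270 - 388 - 186)) = 81078*(1/489128) + 488430/(sqrt(-844)) = 40539/244564 + 488430/((2*I*sqrt(211))) = 40539/244564 + 488430*(-I*sqrt(211)/422) = 40539/244564 - 244215*I*sqrt(211)/211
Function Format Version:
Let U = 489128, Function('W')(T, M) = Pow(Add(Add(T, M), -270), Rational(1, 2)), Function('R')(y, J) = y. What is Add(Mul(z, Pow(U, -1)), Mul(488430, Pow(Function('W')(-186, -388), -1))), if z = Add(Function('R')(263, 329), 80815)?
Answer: Add(Rational(40539, 244564), Mul(Rational(-244215, 211), I, Pow(211, Rational(1, 2)))) ≈ Add(0.16576, Mul(-16812., I))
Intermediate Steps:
Function('W')(T, M) = Pow(Add(-270, M, T), Rational(1, 2)) (Function('W')(T, M) = Pow(Add(Add(M, T), -270), Rational(1, 2)) = Pow(Add(-270, M, T), Rational(1, 2)))
z = 81078 (z = Add(263, 80815) = 81078)
Add(Mul(z, Pow(U, -1)), Mul(488430, Pow(Function('W')(-186, -388), -1))) = Add(Mul(81078, Pow(489128, -1)), Mul(488430, Pow(Pow(Add(-270, -388, -186), Rational(1, 2)), -1))) = Add(Mul(81078, Rational(1, 489128)), Mul(488430, Pow(Pow(-844, Rational(1, 2)), -1))) = Add(Rational(40539, 244564), Mul(488430, Pow(Mul(2, I, Pow(211, Rational(1, 2))), -1))) = Add(Rational(40539, 244564), Mul(488430, Mul(Rational(-1, 422), I, Pow(211, Rational(1, 2))))) = Add(Rational(40539, 244564), Mul(Rational(-244215, 211), I, Pow(211, Rational(1, 2))))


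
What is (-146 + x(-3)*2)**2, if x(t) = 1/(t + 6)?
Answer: 190096/9 ≈ 21122.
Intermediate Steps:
x(t) = 1/(6 + t)
(-146 + x(-3)*2)**2 = (-146 + 2/(6 - 3))**2 = (-146 + 2/3)**2 = (-436/3)**2 = 190096/9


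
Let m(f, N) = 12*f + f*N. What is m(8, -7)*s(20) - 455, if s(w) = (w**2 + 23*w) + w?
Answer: 34745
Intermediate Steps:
m(f, N) = 12*f + N*f
s(w) = w**2 + 24*w
m(8, -7)*s(20) - 455 = (8*(12 - 7))*(20*(24 + 20)) - 455 = (8*5)*(20*44) - 455 = 40*880 - 455 = 35200 - 455 = 34745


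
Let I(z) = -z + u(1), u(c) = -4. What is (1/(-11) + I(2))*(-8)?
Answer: 536/11 ≈ 48.727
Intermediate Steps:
I(z) = -4 - z (I(z) = -z - 4 = -4 - z)
(1/(-11) + I(2))*(-8) = (1/(-11) + (-4 - 1*2))*(-8) = (-1/11 + (-4 - 2))*(-8) = (-1/11 - 6)*(-8) = -67/11*(-8) = 536/11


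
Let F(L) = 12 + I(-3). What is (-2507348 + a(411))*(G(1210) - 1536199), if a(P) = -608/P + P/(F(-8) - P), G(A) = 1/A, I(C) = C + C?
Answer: 9577666732813687769/2486550 ≈ 3.8518e+12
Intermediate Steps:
I(C) = 2*C
F(L) = 6 (F(L) = 12 + 2*(-3) = 12 - 6 = 6)
a(P) = -608/P + P/(6 - P)
(-2507348 + a(411))*(G(1210) - 1536199) = (-2507348 + (3648 - 1*411**2 - 608*411)/(411*(-6 + 411)))*(1/1210 - 1536199) = (-2507348 + (1/411)*(3648 - 1*168921 - 249888)/405)*(1/1210 - 1536199) = (-2507348 + (1/411)*(1/405)*(3648 - 168921 - 249888))*(-1858800789/1210) = (-2507348 + (1/411)*(1/405)*(-415161))*(-1858800789/1210) = (-2507348 - 46129/18495)*(-1858800789/1210) = -46373447389/18495*(-1858800789/1210) = 9577666732813687769/2486550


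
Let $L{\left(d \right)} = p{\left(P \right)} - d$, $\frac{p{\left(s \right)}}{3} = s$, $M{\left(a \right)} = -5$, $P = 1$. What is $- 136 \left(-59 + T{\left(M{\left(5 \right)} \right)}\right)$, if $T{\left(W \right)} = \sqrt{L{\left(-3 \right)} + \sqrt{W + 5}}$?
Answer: $8024 - 136 \sqrt{6} \approx 7690.9$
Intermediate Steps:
$p{\left(s \right)} = 3 s$
$L{\left(d \right)} = 3 - d$ ($L{\left(d \right)} = 3 \cdot 1 - d = 3 - d$)
$T{\left(W \right)} = \sqrt{6 + \sqrt{5 + W}}$ ($T{\left(W \right)} = \sqrt{\left(3 - -3\right) + \sqrt{W + 5}} = \sqrt{\left(3 + 3\right) + \sqrt{5 + W}} = \sqrt{6 + \sqrt{5 + W}}$)
$- 136 \left(-59 + T{\left(M{\left(5 \right)} \right)}\right) = - 136 \left(-59 + \sqrt{6 + \sqrt{5 - 5}}\right) = - 136 \left(-59 + \sqrt{6 + \sqrt{0}}\right) = - 136 \left(-59 + \sqrt{6 + 0}\right) = - 136 \left(-59 + \sqrt{6}\right) = 8024 - 136 \sqrt{6}$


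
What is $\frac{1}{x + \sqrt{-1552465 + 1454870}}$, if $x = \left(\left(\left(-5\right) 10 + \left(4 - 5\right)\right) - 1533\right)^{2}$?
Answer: $\frac{2509056}{6295362108731} - \frac{i \sqrt{97595}}{6295362108731} \approx 3.9856 \cdot 10^{-7} - 4.9624 \cdot 10^{-11} i$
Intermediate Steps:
$x = 2509056$ ($x = \left(\left(-50 - 1\right) - 1533\right)^{2} = \left(-51 - 1533\right)^{2} = \left(-1584\right)^{2} = 2509056$)
$\frac{1}{x + \sqrt{-1552465 + 1454870}} = \frac{1}{2509056 + \sqrt{-1552465 + 1454870}} = \frac{1}{2509056 + \sqrt{-97595}} = \frac{1}{2509056 + i \sqrt{97595}}$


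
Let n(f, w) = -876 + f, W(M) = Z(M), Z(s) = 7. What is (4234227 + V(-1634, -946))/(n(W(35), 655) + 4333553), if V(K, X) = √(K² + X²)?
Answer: 1411409/1444228 + 43*√482/2166342 ≈ 0.97771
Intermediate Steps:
W(M) = 7
(4234227 + V(-1634, -946))/(n(W(35), 655) + 4333553) = (4234227 + √((-1634)² + (-946)²))/((-876 + 7) + 4333553) = (4234227 + √(2669956 + 894916))/(-869 + 4333553) = (4234227 + √3564872)/4332684 = (4234227 + 86*√482)*(1/4332684) = 1411409/1444228 + 43*√482/2166342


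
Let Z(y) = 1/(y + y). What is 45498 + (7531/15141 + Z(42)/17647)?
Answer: 6946794481019/152681844 ≈ 45499.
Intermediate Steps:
Z(y) = 1/(2*y)
45498 + (7531/15141 + Z(42)/17647) = 45498 + (7531/15141 + ((½)/42)/17647) = 45498 + (7531*(1/15141) + ((½)*(1/42))*(1/17647)) = 45498 + (7531/15141 + (1/84)*(1/17647)) = 45498 + (7531/15141 + 1/1482348) = 45498 + 75942707/152681844 = 6946794481019/152681844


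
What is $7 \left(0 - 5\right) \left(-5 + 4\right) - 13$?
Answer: $22$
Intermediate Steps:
$7 \left(0 - 5\right) \left(-5 + 4\right) - 13 = 7 \left(\left(-5\right) \left(-1\right)\right) - 13 = 7 \cdot 5 - 13 = 35 - 13 = 22$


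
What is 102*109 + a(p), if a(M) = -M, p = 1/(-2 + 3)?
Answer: 11117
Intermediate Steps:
p = 1 (p = 1/1 = 1)
102*109 + a(p) = 102*109 - 1*1 = 11118 - 1 = 11117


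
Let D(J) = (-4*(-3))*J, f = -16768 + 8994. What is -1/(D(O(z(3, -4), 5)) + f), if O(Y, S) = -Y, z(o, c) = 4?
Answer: 1/7822 ≈ 0.00012784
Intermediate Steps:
f = -7774
D(J) = 12*J
-1/(D(O(z(3, -4), 5)) + f) = -1/(12*(-1*4) - 7774) = -1/(12*(-4) - 7774) = -1/(-48 - 7774) = -1/(-7822) = -1*(-1/7822) = 1/7822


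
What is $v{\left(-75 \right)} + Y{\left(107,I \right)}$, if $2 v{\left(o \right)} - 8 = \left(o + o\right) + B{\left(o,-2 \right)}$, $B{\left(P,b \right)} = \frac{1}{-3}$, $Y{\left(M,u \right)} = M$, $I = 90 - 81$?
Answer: $\frac{215}{6} \approx 35.833$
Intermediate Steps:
$I = 9$ ($I = 90 - 81 = 9$)
$B{\left(P,b \right)} = - \frac{1}{3}$
$v{\left(o \right)} = \frac{23}{6} + o$ ($v{\left(o \right)} = 4 + \frac{\left(o + o\right) - \frac{1}{3}}{2} = 4 + \frac{2 o - \frac{1}{3}}{2} = 4 + \frac{- \frac{1}{3} + 2 o}{2} = 4 + \left(- \frac{1}{6} + o\right) = \frac{23}{6} + o$)
$v{\left(-75 \right)} + Y{\left(107,I \right)} = \left(\frac{23}{6} - 75\right) + 107 = - \frac{427}{6} + 107 = \frac{215}{6}$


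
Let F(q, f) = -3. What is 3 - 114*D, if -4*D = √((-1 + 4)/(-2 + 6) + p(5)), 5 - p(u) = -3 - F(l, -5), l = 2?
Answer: 3 + 57*√23/4 ≈ 71.341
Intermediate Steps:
p(u) = 5 (p(u) = 5 - (-3 - 1*(-3)) = 5 - (-3 + 3) = 5 - 1*0 = 5 + 0 = 5)
D = -√23/8 (D = -√((-1 + 4)/(-2 + 6) + 5)/4 = -√(3/4 + 5)/4 = -√(3*(¼) + 5)/4 = -√(¾ + 5)/4 = -√23/8 ≈ -0.59948)
3 - 114*D = 3 - (-57)*√23/4 = 3 + 57*√23/4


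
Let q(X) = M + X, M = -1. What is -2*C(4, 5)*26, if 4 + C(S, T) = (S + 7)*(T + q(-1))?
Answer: -1508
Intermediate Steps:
q(X) = -1 + X
C(S, T) = -4 + (-2 + T)*(7 + S) (C(S, T) = -4 + (S + 7)*(T + (-1 - 1)) = -4 + (7 + S)*(T - 2) = -4 + (7 + S)*(-2 + T) = -4 + (-2 + T)*(7 + S))
-2*C(4, 5)*26 = -2*(-18 - 2*4 + 7*5 + 4*5)*26 = -2*(-18 - 8 + 35 + 20)*26 = -2*29*26 = -58*26 = -1508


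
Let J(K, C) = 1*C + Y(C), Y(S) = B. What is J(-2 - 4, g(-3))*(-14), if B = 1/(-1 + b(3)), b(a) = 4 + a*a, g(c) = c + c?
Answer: 497/6 ≈ 82.833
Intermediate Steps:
g(c) = 2*c
b(a) = 4 + a²
B = 1/12 (B = 1/(-1 + (4 + 3²)) = 1/(-1 + (4 + 9)) = 1/(-1 + 13) = 1/12 ≈ 0.083333)
Y(S) = 1/12
J(K, C) = 1/12 + C (J(K, C) = 1*C + 1/12 = C + 1/12 = 1/12 + C)
J(-2 - 4, g(-3))*(-14) = (1/12 + 2*(-3))*(-14) = (1/12 - 6)*(-14) = -71/12*(-14) = 497/6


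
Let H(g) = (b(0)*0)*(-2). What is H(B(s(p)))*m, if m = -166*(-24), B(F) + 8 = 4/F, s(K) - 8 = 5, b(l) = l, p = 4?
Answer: 0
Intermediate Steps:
s(K) = 13 (s(K) = 8 + 5 = 13)
B(F) = -8 + 4/F
m = 3984
H(g) = 0 (H(g) = (0*0)*(-2) = 0*(-2) = 0)
H(B(s(p)))*m = 0*3984 = 0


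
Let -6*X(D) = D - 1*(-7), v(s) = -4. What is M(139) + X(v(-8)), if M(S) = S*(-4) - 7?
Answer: -1127/2 ≈ -563.50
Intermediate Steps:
M(S) = -7 - 4*S (M(S) = -4*S - 7 = -7 - 4*S)
X(D) = -7/6 - D/6 (X(D) = -(D - 1*(-7))/6 = -(D + 7)/6 = -(7 + D)/6 = -7/6 - D/6)
M(139) + X(v(-8)) = (-7 - 4*139) + (-7/6 - ⅙*(-4)) = (-7 - 556) + (-7/6 + ⅔) = -563 - ½ = -1127/2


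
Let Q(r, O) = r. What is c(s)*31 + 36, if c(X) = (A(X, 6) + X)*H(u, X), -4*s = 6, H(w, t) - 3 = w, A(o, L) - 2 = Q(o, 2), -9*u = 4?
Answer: -389/9 ≈ -43.222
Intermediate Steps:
u = -4/9 (u = -⅑*4 = -4/9 ≈ -0.44444)
A(o, L) = 2 + o
H(w, t) = 3 + w
s = -3/2 (s = -¼*6 = -3/2 ≈ -1.5000)
c(X) = 46/9 + 46*X/9 (c(X) = ((2 + X) + X)*(3 - 4/9) = (2 + 2*X)*(23/9) = 46/9 + 46*X/9)
c(s)*31 + 36 = (46/9 + (46/9)*(-3/2))*31 + 36 = (46/9 - 23/3)*31 + 36 = -23/9*31 + 36 = -713/9 + 36 = -389/9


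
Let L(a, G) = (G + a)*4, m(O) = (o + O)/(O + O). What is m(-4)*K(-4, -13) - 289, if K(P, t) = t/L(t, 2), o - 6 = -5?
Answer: -101689/352 ≈ -288.89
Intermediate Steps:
o = 1 (o = 6 - 5 = 1)
m(O) = (1 + O)/(2*O) (m(O) = (1 + O)/(O + O) = (1 + O)/((2*O)) = (1 + O)*(1/(2*O)) = (1 + O)/(2*O))
L(a, G) = 4*G + 4*a
K(P, t) = t/(8 + 4*t) (K(P, t) = t/(4*2 + 4*t) = t/(8 + 4*t))
m(-4)*K(-4, -13) - 289 = ((½)*(1 - 4)/(-4))*((¼)*(-13)/(2 - 13)) - 289 = ((½)*(-¼)*(-3))*((¼)*(-13)/(-11)) - 289 = 3*((¼)*(-13)*(-1/11))/8 - 289 = (3/8)*(13/44) - 289 = 39/352 - 289 = -101689/352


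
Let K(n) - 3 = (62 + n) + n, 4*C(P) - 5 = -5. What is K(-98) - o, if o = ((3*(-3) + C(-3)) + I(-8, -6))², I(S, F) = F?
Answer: -356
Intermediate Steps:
C(P) = 0 (C(P) = 5/4 + (¼)*(-5) = 5/4 - 5/4 = 0)
K(n) = 65 + 2*n (K(n) = 3 + ((62 + n) + n) = 3 + (62 + 2*n) = 65 + 2*n)
o = 225 (o = ((3*(-3) + 0) - 6)² = ((-9 + 0) - 6)² = (-9 - 6)² = (-15)² = 225)
K(-98) - o = (65 + 2*(-98)) - 1*225 = (65 - 196) - 225 = -131 - 225 = -356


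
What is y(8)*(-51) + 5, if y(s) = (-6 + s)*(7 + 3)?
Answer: -1015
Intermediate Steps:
y(s) = -60 + 10*s (y(s) = (-6 + s)*10 = -60 + 10*s)
y(8)*(-51) + 5 = (-60 + 10*8)*(-51) + 5 = (-60 + 80)*(-51) + 5 = 20*(-51) + 5 = -1020 + 5 = -1015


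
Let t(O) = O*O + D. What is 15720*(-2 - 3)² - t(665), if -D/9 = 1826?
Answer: -32791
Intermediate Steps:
D = -16434 (D = -9*1826 = -16434)
t(O) = -16434 + O² (t(O) = O*O - 16434 = O² - 16434 = -16434 + O²)
15720*(-2 - 3)² - t(665) = 15720*(-2 - 3)² - (-16434 + 665²) = 15720*(-5)² - (-16434 + 442225) = 15720*25 - 1*425791 = 393000 - 425791 = -32791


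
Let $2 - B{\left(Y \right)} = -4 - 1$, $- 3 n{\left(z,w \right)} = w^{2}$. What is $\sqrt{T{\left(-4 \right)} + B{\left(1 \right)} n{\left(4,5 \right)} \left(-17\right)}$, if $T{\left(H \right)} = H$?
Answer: $\frac{\sqrt{8889}}{3} \approx 31.427$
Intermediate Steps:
$n{\left(z,w \right)} = - \frac{w^{2}}{3}$
$B{\left(Y \right)} = 7$ ($B{\left(Y \right)} = 2 - \left(-4 - 1\right) = 2 - -5 = 2 + 5 = 7$)
$\sqrt{T{\left(-4 \right)} + B{\left(1 \right)} n{\left(4,5 \right)} \left(-17\right)} = \sqrt{-4 + 7 \left(- \frac{5^{2}}{3}\right) \left(-17\right)} = \sqrt{-4 + 7 \left(\left(- \frac{1}{3}\right) 25\right) \left(-17\right)} = \sqrt{-4 + 7 \left(- \frac{25}{3}\right) \left(-17\right)} = \sqrt{-4 - - \frac{2975}{3}} = \sqrt{-4 + \frac{2975}{3}} = \sqrt{\frac{2963}{3}} = \frac{\sqrt{8889}}{3}$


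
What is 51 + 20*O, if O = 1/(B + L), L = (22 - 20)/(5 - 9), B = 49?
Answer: 4987/97 ≈ 51.412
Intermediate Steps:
L = -1/2 (L = 2/(-4) = 2*(-1/4) = -1/2 ≈ -0.50000)
O = 2/97 (O = 1/(49 - 1/2) = 1/(97/2) = 2/97 ≈ 0.020619)
51 + 20*O = 51 + 20*(2/97) = 51 + 40/97 = 4987/97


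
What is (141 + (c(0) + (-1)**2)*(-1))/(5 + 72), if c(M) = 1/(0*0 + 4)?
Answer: 559/308 ≈ 1.8149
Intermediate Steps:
c(M) = 1/4 (c(M) = 1/(0 + 4) = 1/4)
(141 + (c(0) + (-1)**2)*(-1))/(5 + 72) = (141 + (1/4 + (-1)**2)*(-1))/(5 + 72) = (141 + (1/4 + 1)*(-1))/77 = (141 + (5/4)*(-1))*(1/77) = (141 - 5/4)*(1/77) = (559/4)*(1/77) = 559/308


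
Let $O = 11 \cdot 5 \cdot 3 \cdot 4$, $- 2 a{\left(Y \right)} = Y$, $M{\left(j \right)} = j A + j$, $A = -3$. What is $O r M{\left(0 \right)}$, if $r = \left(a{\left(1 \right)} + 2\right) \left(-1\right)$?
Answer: $0$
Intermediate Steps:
$M{\left(j \right)} = - 2 j$ ($M{\left(j \right)} = j \left(-3\right) + j = - 3 j + j = - 2 j$)
$a{\left(Y \right)} = - \frac{Y}{2}$
$r = - \frac{3}{2}$ ($r = \left(\left(- \frac{1}{2}\right) 1 + 2\right) \left(-1\right) = \left(- \frac{1}{2} + 2\right) \left(-1\right) = \frac{3}{2} \left(-1\right) = - \frac{3}{2} \approx -1.5$)
$O = 660$ ($O = 11 \cdot 15 \cdot 4 = 11 \cdot 60 = 660$)
$O r M{\left(0 \right)} = 660 \left(- \frac{3}{2}\right) \left(\left(-2\right) 0\right) = \left(-990\right) 0 = 0$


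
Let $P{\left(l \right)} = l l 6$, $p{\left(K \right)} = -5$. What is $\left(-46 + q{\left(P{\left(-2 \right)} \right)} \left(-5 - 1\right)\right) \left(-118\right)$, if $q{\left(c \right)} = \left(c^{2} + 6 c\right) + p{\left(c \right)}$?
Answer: $511648$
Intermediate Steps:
$P{\left(l \right)} = 6 l^{2}$ ($P{\left(l \right)} = l^{2} \cdot 6 = 6 l^{2}$)
$q{\left(c \right)} = -5 + c^{2} + 6 c$ ($q{\left(c \right)} = \left(c^{2} + 6 c\right) - 5 = -5 + c^{2} + 6 c$)
$\left(-46 + q{\left(P{\left(-2 \right)} \right)} \left(-5 - 1\right)\right) \left(-118\right) = \left(-46 + \left(-5 + \left(6 \left(-2\right)^{2}\right)^{2} + 6 \cdot 6 \left(-2\right)^{2}\right) \left(-5 - 1\right)\right) \left(-118\right) = \left(-46 + \left(-5 + \left(6 \cdot 4\right)^{2} + 6 \cdot 6 \cdot 4\right) \left(-6\right)\right) \left(-118\right) = \left(-46 + \left(-5 + 24^{2} + 6 \cdot 24\right) \left(-6\right)\right) \left(-118\right) = \left(-46 + \left(-5 + 576 + 144\right) \left(-6\right)\right) \left(-118\right) = \left(-46 + 715 \left(-6\right)\right) \left(-118\right) = \left(-46 - 4290\right) \left(-118\right) = \left(-4336\right) \left(-118\right) = 511648$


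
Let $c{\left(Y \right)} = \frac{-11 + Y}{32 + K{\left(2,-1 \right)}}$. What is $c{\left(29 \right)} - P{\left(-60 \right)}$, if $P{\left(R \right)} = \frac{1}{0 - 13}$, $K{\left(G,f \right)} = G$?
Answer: $\frac{134}{221} \approx 0.60633$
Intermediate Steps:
$c{\left(Y \right)} = - \frac{11}{34} + \frac{Y}{34}$ ($c{\left(Y \right)} = \frac{-11 + Y}{32 + 2} = \frac{-11 + Y}{34} = \left(-11 + Y\right) \frac{1}{34} = - \frac{11}{34} + \frac{Y}{34}$)
$P{\left(R \right)} = - \frac{1}{13}$ ($P{\left(R \right)} = \frac{1}{-13} = - \frac{1}{13}$)
$c{\left(29 \right)} - P{\left(-60 \right)} = \left(- \frac{11}{34} + \frac{1}{34} \cdot 29\right) - - \frac{1}{13} = \left(- \frac{11}{34} + \frac{29}{34}\right) + \frac{1}{13} = \frac{9}{17} + \frac{1}{13} = \frac{134}{221}$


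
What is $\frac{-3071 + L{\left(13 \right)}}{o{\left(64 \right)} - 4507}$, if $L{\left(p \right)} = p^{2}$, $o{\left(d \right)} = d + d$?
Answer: $\frac{2902}{4379} \approx 0.66271$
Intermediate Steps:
$o{\left(d \right)} = 2 d$
$\frac{-3071 + L{\left(13 \right)}}{o{\left(64 \right)} - 4507} = \frac{-3071 + 13^{2}}{2 \cdot 64 - 4507} = \frac{-3071 + 169}{128 - 4507} = - \frac{2902}{-4379} = \left(-2902\right) \left(- \frac{1}{4379}\right) = \frac{2902}{4379}$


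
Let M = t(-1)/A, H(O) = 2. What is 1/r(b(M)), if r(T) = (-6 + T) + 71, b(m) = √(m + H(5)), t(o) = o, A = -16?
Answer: 1040/67567 - 4*√33/67567 ≈ 0.015052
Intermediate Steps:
M = 1/16 (M = -1/(-16) = -1*(-1/16) = 1/16 ≈ 0.062500)
b(m) = √(2 + m) (b(m) = √(m + 2) = √(2 + m))
r(T) = 65 + T
1/r(b(M)) = 1/(65 + √(2 + 1/16)) = 1/(65 + √(33/16)) = 1/(65 + √33/4)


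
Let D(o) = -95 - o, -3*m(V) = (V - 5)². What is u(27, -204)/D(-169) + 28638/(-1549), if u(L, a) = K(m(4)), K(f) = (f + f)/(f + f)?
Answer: -2117663/114626 ≈ -18.475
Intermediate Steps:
m(V) = -(-5 + V)²/3 (m(V) = -(V - 5)²/3 = -(-5 + V)²/3)
K(f) = 1 (K(f) = (2*f)/((2*f)) = (2*f)*(1/(2*f)) = 1)
u(L, a) = 1
u(27, -204)/D(-169) + 28638/(-1549) = 1/(-95 - 1*(-169)) + 28638/(-1549) = 1/(-95 + 169) + 28638*(-1/1549) = 1/74 - 28638/1549 = -2117663/114626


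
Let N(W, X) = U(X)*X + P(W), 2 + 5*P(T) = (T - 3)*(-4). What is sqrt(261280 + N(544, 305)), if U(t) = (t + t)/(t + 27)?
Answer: sqrt(180083414270)/830 ≈ 511.28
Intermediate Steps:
U(t) = 2*t/(27 + t) (U(t) = (2*t)/(27 + t) = 2*t/(27 + t))
P(T) = 2 - 4*T/5 (P(T) = -2/5 + ((T - 3)*(-4))/5 = -2/5 + ((-3 + T)*(-4))/5 = -2/5 + (12 - 4*T)/5 = -2/5 + (12/5 - 4*T/5) = 2 - 4*T/5)
N(W, X) = 2 - 4*W/5 + 2*X**2/(27 + X) (N(W, X) = (2*X/(27 + X))*X + (2 - 4*W/5) = 2*X**2/(27 + X) + (2 - 4*W/5) = 2 - 4*W/5 + 2*X**2/(27 + X))
sqrt(261280 + N(544, 305)) = sqrt(261280 + 2*(5*305**2 + (5 - 2*544)*(27 + 305))/(5*(27 + 305))) = sqrt(261280 + (2/5)*(5*93025 + (5 - 1088)*332)/332) = sqrt(261280 + (2/5)*(1/332)*(465125 - 1083*332)) = sqrt(261280 + (2/5)*(1/332)*(465125 - 359556)) = sqrt(261280 + (2/5)*(1/332)*105569) = sqrt(261280 + 105569/830) = sqrt(216967969/830) = sqrt(180083414270)/830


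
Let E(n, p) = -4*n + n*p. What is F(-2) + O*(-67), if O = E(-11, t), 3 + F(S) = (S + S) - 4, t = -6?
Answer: -7381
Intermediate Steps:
F(S) = -7 + 2*S (F(S) = -3 + ((S + S) - 4) = -3 + (2*S - 4) = -3 + (-4 + 2*S) = -7 + 2*S)
O = 110 (O = -11*(-4 - 6) = -11*(-10) = 110)
F(-2) + O*(-67) = (-7 + 2*(-2)) + 110*(-67) = (-7 - 4) - 7370 = -11 - 7370 = -7381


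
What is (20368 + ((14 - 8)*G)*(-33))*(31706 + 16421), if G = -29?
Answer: 1256595970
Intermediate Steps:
(20368 + ((14 - 8)*G)*(-33))*(31706 + 16421) = (20368 + ((14 - 8)*(-29))*(-33))*(31706 + 16421) = (20368 + (6*(-29))*(-33))*48127 = (20368 - 174*(-33))*48127 = (20368 + 5742)*48127 = 26110*48127 = 1256595970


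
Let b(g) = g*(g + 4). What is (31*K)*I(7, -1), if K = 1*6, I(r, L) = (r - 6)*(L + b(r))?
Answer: 14136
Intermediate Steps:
b(g) = g*(4 + g)
I(r, L) = (-6 + r)*(L + r*(4 + r)) (I(r, L) = (r - 6)*(L + r*(4 + r)) = (-6 + r)*(L + r*(4 + r)))
K = 6
(31*K)*I(7, -1) = (31*6)*(7³ - 24*7 - 6*(-1) - 2*7² - 1*7) = 186*(343 - 168 + 6 - 2*49 - 7) = 186*(343 - 168 + 6 - 98 - 7) = 186*76 = 14136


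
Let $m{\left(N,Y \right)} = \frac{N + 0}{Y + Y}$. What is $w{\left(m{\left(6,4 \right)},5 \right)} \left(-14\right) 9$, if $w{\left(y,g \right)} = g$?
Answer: $-630$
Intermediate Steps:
$m{\left(N,Y \right)} = \frac{N}{2 Y}$
$w{\left(m{\left(6,4 \right)},5 \right)} \left(-14\right) 9 = 5 \left(-14\right) 9 = \left(-70\right) 9 = -630$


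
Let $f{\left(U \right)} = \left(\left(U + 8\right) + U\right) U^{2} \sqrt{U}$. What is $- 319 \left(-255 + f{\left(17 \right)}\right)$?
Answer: $81345 - 3872022 \sqrt{17} \approx -1.5883 \cdot 10^{7}$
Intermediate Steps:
$f{\left(U \right)} = U^{\frac{5}{2}} \left(8 + 2 U\right)$ ($f{\left(U \right)} = \left(\left(8 + U\right) + U\right) U^{2} \sqrt{U} = \left(8 + 2 U\right) U^{2} \sqrt{U} = U^{2} \left(8 + 2 U\right) \sqrt{U} = U^{\frac{5}{2}} \left(8 + 2 U\right)$)
$- 319 \left(-255 + f{\left(17 \right)}\right) = - 319 \left(-255 + 2 \cdot 17^{\frac{5}{2}} \left(4 + 17\right)\right) = - 319 \left(-255 + 2 \cdot 289 \sqrt{17} \cdot 21\right) = - 319 \left(-255 + 12138 \sqrt{17}\right) = 81345 - 3872022 \sqrt{17}$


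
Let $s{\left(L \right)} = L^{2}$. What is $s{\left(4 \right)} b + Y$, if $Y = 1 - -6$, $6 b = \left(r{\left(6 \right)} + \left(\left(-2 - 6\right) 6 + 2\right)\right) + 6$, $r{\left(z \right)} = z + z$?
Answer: $- \frac{203}{3} \approx -67.667$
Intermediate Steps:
$r{\left(z \right)} = 2 z$
$b = - \frac{14}{3}$ ($b = \frac{\left(2 \cdot 6 + \left(\left(-2 - 6\right) 6 + 2\right)\right) + 6}{6} = \frac{\left(12 + \left(\left(-2 - 6\right) 6 + 2\right)\right) + 6}{6} = \frac{\left(12 + \left(\left(-8\right) 6 + 2\right)\right) + 6}{6} = \frac{\left(12 + \left(-48 + 2\right)\right) + 6}{6} = \frac{\left(12 - 46\right) + 6}{6} = \frac{-34 + 6}{6} = \frac{1}{6} \left(-28\right) = - \frac{14}{3} \approx -4.6667$)
$Y = 7$ ($Y = 1 + 6 = 7$)
$s{\left(4 \right)} b + Y = 4^{2} \left(- \frac{14}{3}\right) + 7 = 16 \left(- \frac{14}{3}\right) + 7 = - \frac{224}{3} + 7 = - \frac{203}{3}$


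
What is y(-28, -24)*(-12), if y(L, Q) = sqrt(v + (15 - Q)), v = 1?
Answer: -24*sqrt(10) ≈ -75.895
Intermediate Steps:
y(L, Q) = sqrt(16 - Q) (y(L, Q) = sqrt(1 + (15 - Q)) = sqrt(16 - Q))
y(-28, -24)*(-12) = sqrt(16 - 1*(-24))*(-12) = sqrt(16 + 24)*(-12) = sqrt(40)*(-12) = (2*sqrt(10))*(-12) = -24*sqrt(10)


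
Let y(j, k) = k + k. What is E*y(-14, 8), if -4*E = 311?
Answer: -1244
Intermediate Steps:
y(j, k) = 2*k
E = -311/4 (E = -¼*311 = -311/4 ≈ -77.750)
E*y(-14, 8) = -311*8/2 = -311/4*16 = -1244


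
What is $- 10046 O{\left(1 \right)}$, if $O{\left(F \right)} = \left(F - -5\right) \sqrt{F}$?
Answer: $-60276$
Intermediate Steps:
$O{\left(F \right)} = \sqrt{F} \left(5 + F\right)$ ($O{\left(F \right)} = \left(F + 5\right) \sqrt{F} = \left(5 + F\right) \sqrt{F} = \sqrt{F} \left(5 + F\right)$)
$- 10046 O{\left(1 \right)} = - 10046 \sqrt{1} \left(5 + 1\right) = - 10046 \cdot 1 \cdot 6 = \left(-10046\right) 6 = -60276$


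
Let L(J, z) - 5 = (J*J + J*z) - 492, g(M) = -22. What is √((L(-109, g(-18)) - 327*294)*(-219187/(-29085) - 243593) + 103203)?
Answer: √16968140309635745055/29085 ≈ 1.4163e+5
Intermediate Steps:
L(J, z) = -487 + J² + J*z (L(J, z) = 5 + ((J*J + J*z) - 492) = 5 + ((J² + J*z) - 492) = 5 + (-492 + J² + J*z) = -487 + J² + J*z)
√((L(-109, g(-18)) - 327*294)*(-219187/(-29085) - 243593) + 103203) = √(((-487 + (-109)² - 109*(-22)) - 327*294)*(-219187/(-29085) - 243593) + 103203) = √(((-487 + 11881 + 2398) - 96138)*(-219187*(-1/29085) - 243593) + 103203) = √((13792 - 96138)*(219187/29085 - 243593) + 103203) = √(-82346*(-7084683218/29085) + 103203) = √(583395324269428/29085 + 103203) = √(583398325928683/29085) = √16968140309635745055/29085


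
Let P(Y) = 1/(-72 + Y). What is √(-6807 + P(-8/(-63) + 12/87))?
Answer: I*√29230549247955/65530 ≈ 82.505*I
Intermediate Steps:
√(-6807 + P(-8/(-63) + 12/87)) = √(-6807 + 1/(-72 + (-8/(-63) + 12/87))) = √(-6807 + 1/(-72 + (-8*(-1/63) + 12*(1/87)))) = √(-6807 + 1/(-72 + (8/63 + 4/29))) = √(-6807 + 1/(-72 + 484/1827)) = √(-6807 + 1/(-131060/1827)) = √(-6807 - 1827/131060) = √(-892127247/131060) = I*√29230549247955/65530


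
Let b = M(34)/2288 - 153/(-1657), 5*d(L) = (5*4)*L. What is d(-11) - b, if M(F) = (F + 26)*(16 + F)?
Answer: -21516821/473902 ≈ -45.404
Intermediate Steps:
M(F) = (16 + F)*(26 + F) (M(F) = (26 + F)*(16 + F) = (16 + F)*(26 + F))
d(L) = 4*L (d(L) = ((5*4)*L)/5 = (20*L)/5 = 4*L)
b = 665133/473902 (b = (416 + 34**2 + 42*34)/2288 - 153/(-1657) = (416 + 1156 + 1428)*(1/2288) - 153*(-1/1657) = 3000*(1/2288) + 153/1657 = 375/286 + 153/1657 = 665133/473902 ≈ 1.4035)
d(-11) - b = 4*(-11) - 1*665133/473902 = -44 - 665133/473902 = -21516821/473902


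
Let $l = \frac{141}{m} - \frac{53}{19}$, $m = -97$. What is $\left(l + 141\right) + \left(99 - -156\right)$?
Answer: $\frac{722008}{1843} \approx 391.76$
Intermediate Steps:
$l = - \frac{7820}{1843}$ ($l = \frac{141}{-97} - \frac{53}{19} = 141 \left(- \frac{1}{97}\right) - \frac{53}{19} = - \frac{141}{97} - \frac{53}{19} = - \frac{7820}{1843} \approx -4.2431$)
$\left(l + 141\right) + \left(99 - -156\right) = \left(- \frac{7820}{1843} + 141\right) + \left(99 - -156\right) = \frac{252043}{1843} + \left(99 + 156\right) = \frac{252043}{1843} + 255 = \frac{722008}{1843}$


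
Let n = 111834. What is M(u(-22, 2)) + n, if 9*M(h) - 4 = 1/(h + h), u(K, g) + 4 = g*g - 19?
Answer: 38247379/342 ≈ 1.1183e+5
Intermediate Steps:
u(K, g) = -23 + g² (u(K, g) = -4 + (g*g - 19) = -4 + (g² - 19) = -4 + (-19 + g²) = -23 + g²)
M(h) = 4/9 + 1/(18*h) (M(h) = 4/9 + 1/(9*(h + h)) = 4/9 + 1/(9*((2*h))) = 4/9 + (1/(2*h))/9 = 4/9 + 1/(18*h))
M(u(-22, 2)) + n = (1 + 8*(-23 + 2²))/(18*(-23 + 2²)) + 111834 = (1 + 8*(-23 + 4))/(18*(-23 + 4)) + 111834 = (1/18)*(1 + 8*(-19))/(-19) + 111834 = (1/18)*(-1/19)*(1 - 152) + 111834 = (1/18)*(-1/19)*(-151) + 111834 = 151/342 + 111834 = 38247379/342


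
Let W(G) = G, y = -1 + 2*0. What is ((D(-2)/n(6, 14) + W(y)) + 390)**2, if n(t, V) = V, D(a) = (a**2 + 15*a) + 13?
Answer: 29517489/196 ≈ 1.5060e+5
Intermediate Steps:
D(a) = 13 + a**2 + 15*a
y = -1 (y = -1 + 0 = -1)
((D(-2)/n(6, 14) + W(y)) + 390)**2 = (((13 + (-2)**2 + 15*(-2))/14 - 1) + 390)**2 = (((13 + 4 - 30)*(1/14) - 1) + 390)**2 = ((-13*1/14 - 1) + 390)**2 = ((-13/14 - 1) + 390)**2 = (-27/14 + 390)**2 = (5433/14)**2 = 29517489/196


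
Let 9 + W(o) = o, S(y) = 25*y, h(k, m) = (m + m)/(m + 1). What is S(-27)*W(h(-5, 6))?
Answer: 34425/7 ≈ 4917.9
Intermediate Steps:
h(k, m) = 2*m/(1 + m) (h(k, m) = (2*m)/(1 + m) = 2*m/(1 + m))
W(o) = -9 + o
S(-27)*W(h(-5, 6)) = (25*(-27))*(-9 + 2*6/(1 + 6)) = -675*(-9 + 2*6/7) = -675*(-9 + 2*6*(1/7)) = -675*(-9 + 12/7) = -675*(-51/7) = 34425/7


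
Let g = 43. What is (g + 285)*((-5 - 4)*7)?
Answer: -20664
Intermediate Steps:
(g + 285)*((-5 - 4)*7) = (43 + 285)*((-5 - 4)*7) = 328*(-9*7) = 328*(-63) = -20664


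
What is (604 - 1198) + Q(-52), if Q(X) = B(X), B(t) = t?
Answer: -646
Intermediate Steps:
Q(X) = X
(604 - 1198) + Q(-52) = (604 - 1198) - 52 = -594 - 52 = -646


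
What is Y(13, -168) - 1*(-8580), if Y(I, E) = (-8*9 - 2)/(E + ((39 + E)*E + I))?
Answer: 184615786/21517 ≈ 8580.0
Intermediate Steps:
Y(I, E) = -74/(E + I + E*(39 + E)) (Y(I, E) = (-72 - 2)/(E + (E*(39 + E) + I)) = -74/(E + (I + E*(39 + E))) = -74/(E + I + E*(39 + E)))
Y(13, -168) - 1*(-8580) = -74/(13 + (-168)² + 40*(-168)) - 1*(-8580) = -74/(13 + 28224 - 6720) + 8580 = -74/21517 + 8580 = 184615786/21517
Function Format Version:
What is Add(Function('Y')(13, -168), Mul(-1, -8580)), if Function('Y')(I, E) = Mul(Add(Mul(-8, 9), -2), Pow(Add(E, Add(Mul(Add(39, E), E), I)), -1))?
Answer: Rational(184615786, 21517) ≈ 8580.0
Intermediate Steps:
Function('Y')(I, E) = Mul(-74, Pow(Add(E, I, Mul(E, Add(39, E))), -1)) (Function('Y')(I, E) = Mul(Add(-72, -2), Pow(Add(E, Add(Mul(E, Add(39, E)), I)), -1)) = Mul(-74, Pow(Add(E, Add(I, Mul(E, Add(39, E)))), -1)) = Mul(-74, Pow(Add(E, I, Mul(E, Add(39, E))), -1)))
Add(Function('Y')(13, -168), Mul(-1, -8580)) = Add(Mul(-74, Pow(Add(13, Pow(-168, 2), Mul(40, -168)), -1)), Mul(-1, -8580)) = Add(Mul(-74, Pow(Add(13, 28224, -6720), -1)), 8580) = Add(Mul(-74, Pow(21517, -1)), 8580) = Add(Mul(-74, Rational(1, 21517)), 8580) = Add(Rational(-74, 21517), 8580) = Rational(184615786, 21517)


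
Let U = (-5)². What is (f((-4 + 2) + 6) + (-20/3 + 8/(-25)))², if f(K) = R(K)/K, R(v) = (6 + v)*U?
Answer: 69338929/22500 ≈ 3081.7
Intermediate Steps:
U = 25
R(v) = 150 + 25*v (R(v) = (6 + v)*25 = 150 + 25*v)
f(K) = (150 + 25*K)/K
(f((-4 + 2) + 6) + (-20/3 + 8/(-25)))² = ((25 + 150/((-4 + 2) + 6)) + (-20/3 + 8/(-25)))² = ((25 + 150/(-2 + 6)) + (-20*⅓ + 8*(-1/25)))² = ((25 + 150/4) + (-20/3 - 8/25))² = ((25 + 150*(¼)) - 524/75)² = ((25 + 75/2) - 524/75)² = (125/2 - 524/75)² = (8327/150)² = 69338929/22500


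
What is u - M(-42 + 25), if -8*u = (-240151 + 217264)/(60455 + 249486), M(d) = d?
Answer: 42174863/2479528 ≈ 17.009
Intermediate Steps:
u = 22887/2479528 (u = -(-240151 + 217264)/(8*(60455 + 249486)) = -(-22887)/(8*309941) = -⅛*(-22887/309941) = 22887/2479528 ≈ 0.0092304)
u - M(-42 + 25) = 22887/2479528 - (-42 + 25) = 22887/2479528 - 1*(-17) = 22887/2479528 + 17 = 42174863/2479528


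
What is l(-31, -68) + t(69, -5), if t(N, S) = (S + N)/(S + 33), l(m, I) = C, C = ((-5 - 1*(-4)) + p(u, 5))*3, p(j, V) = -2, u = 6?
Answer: -47/7 ≈ -6.7143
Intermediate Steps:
C = -9 (C = ((-5 - 1*(-4)) - 2)*3 = ((-5 + 4) - 2)*3 = (-1 - 2)*3 = -3*3 = -9)
l(m, I) = -9
t(N, S) = (N + S)/(33 + S)
l(-31, -68) + t(69, -5) = -9 + (69 - 5)/(33 - 5) = -9 + 64/28 = -9 + (1/28)*64 = -9 + 16/7 = -47/7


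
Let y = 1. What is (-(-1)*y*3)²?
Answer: 9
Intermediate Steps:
(-(-1)*y*3)² = (-(-1)*3)² = (-1*(-1)*3)² = (1*3)² = 3² = 9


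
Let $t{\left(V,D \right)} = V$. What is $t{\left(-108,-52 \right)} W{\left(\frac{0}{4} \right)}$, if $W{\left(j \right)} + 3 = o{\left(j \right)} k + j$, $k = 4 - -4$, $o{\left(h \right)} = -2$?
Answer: $2052$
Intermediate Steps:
$k = 8$ ($k = 4 + 4 = 8$)
$W{\left(j \right)} = -19 + j$ ($W{\left(j \right)} = -3 + \left(\left(-2\right) 8 + j\right) = -3 + \left(-16 + j\right) = -19 + j$)
$t{\left(-108,-52 \right)} W{\left(\frac{0}{4} \right)} = - 108 \left(-19 + \frac{0}{4}\right) = - 108 \left(-19 + 0 \cdot \frac{1}{4}\right) = - 108 \left(-19 + 0\right) = \left(-108\right) \left(-19\right) = 2052$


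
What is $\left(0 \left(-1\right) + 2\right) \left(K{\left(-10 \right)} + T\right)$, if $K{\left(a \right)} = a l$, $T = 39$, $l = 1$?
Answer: $58$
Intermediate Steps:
$K{\left(a \right)} = a$ ($K{\left(a \right)} = a 1 = a$)
$\left(0 \left(-1\right) + 2\right) \left(K{\left(-10 \right)} + T\right) = \left(0 \left(-1\right) + 2\right) \left(-10 + 39\right) = \left(0 + 2\right) 29 = 2 \cdot 29 = 58$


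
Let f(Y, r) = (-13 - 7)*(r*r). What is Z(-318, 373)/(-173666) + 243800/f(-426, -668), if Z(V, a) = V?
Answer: -493772327/19373484296 ≈ -0.025487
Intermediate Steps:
f(Y, r) = -20*r**2
Z(-318, 373)/(-173666) + 243800/f(-426, -668) = -318/(-173666) + 243800/((-20*(-668)**2)) = -318*(-1/173666) + 243800/((-20*446224)) = 159/86833 + 243800/(-8924480) = 159/86833 + 243800*(-1/8924480) = 159/86833 - 6095/223112 = -493772327/19373484296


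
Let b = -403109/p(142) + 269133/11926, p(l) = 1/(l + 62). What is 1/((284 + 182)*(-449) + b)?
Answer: -11926/983220554087 ≈ -1.2130e-8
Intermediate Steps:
p(l) = 1/(62 + l)
b = -980725229403/11926 (b = -403109/(1/(62 + 142)) + 269133/11926 = -403109/(1/204) + 269133*(1/11926) = -403109/1/204 + 269133/11926 = -403109*204 + 269133/11926 = -82234236 + 269133/11926 = -980725229403/11926 ≈ -8.2234e+7)
1/((284 + 182)*(-449) + b) = 1/((284 + 182)*(-449) - 980725229403/11926) = 1/(466*(-449) - 980725229403/11926) = 1/(-209234 - 980725229403/11926) = 1/(-983220554087/11926) = -11926/983220554087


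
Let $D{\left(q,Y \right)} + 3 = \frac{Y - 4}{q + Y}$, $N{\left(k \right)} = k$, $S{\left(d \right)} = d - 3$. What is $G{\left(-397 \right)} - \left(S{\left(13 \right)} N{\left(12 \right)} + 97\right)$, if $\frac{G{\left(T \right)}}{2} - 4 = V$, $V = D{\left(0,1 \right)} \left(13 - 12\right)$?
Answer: $-221$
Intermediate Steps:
$S{\left(d \right)} = -3 + d$
$D{\left(q,Y \right)} = -3 + \frac{-4 + Y}{Y + q}$ ($D{\left(q,Y \right)} = -3 + \frac{Y - 4}{q + Y} = -3 + \frac{-4 + Y}{Y + q}$)
$V = -6$ ($V = \frac{-4 - 0 - 2}{1 + 0} \left(13 - 12\right) = \frac{-4 + 0 - 2}{1} \cdot 1 = 1 \left(-6\right) 1 = \left(-6\right) 1 = -6$)
$G{\left(T \right)} = -4$ ($G{\left(T \right)} = 8 + 2 \left(-6\right) = 8 - 12 = -4$)
$G{\left(-397 \right)} - \left(S{\left(13 \right)} N{\left(12 \right)} + 97\right) = -4 - \left(\left(-3 + 13\right) 12 + 97\right) = -4 - \left(10 \cdot 12 + 97\right) = -4 - \left(120 + 97\right) = -4 - 217 = -221$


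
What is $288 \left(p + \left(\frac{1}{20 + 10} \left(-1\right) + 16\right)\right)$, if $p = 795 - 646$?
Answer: $\frac{237552}{5} \approx 47510.0$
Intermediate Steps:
$p = 149$
$288 \left(p + \left(\frac{1}{20 + 10} \left(-1\right) + 16\right)\right) = 288 \left(149 + \left(\frac{1}{20 + 10} \left(-1\right) + 16\right)\right) = 288 \left(149 + \left(\frac{1}{30} \left(-1\right) + 16\right)\right) = 288 \left(149 + \left(- \frac{1}{30} + 16\right)\right) = 288 \left(149 + \frac{479}{30}\right) = 288 \cdot \frac{4949}{30} = \frac{237552}{5}$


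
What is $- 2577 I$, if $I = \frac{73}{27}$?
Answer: $- \frac{62707}{9} \approx -6967.4$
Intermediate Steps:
$I = \frac{73}{27}$ ($I = 73 \cdot \frac{1}{27} = \frac{73}{27} \approx 2.7037$)
$- 2577 I = \left(-2577\right) \frac{73}{27} = - \frac{62707}{9}$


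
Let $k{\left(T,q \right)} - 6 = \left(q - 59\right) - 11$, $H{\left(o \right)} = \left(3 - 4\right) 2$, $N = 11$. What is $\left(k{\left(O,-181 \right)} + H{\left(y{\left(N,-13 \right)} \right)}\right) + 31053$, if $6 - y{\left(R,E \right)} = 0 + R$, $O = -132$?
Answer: $30806$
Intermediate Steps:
$y{\left(R,E \right)} = 6 - R$ ($y{\left(R,E \right)} = 6 - \left(0 + R\right) = 6 - R$)
$H{\left(o \right)} = -2$ ($H{\left(o \right)} = \left(-1\right) 2 = -2$)
$k{\left(T,q \right)} = -64 + q$ ($k{\left(T,q \right)} = 6 + \left(\left(q - 59\right) - 11\right) = 6 + \left(\left(-59 + q\right) - 11\right) = 6 + \left(-70 + q\right) = -64 + q$)
$\left(k{\left(O,-181 \right)} + H{\left(y{\left(N,-13 \right)} \right)}\right) + 31053 = \left(\left(-64 - 181\right) - 2\right) + 31053 = \left(-245 - 2\right) + 31053 = -247 + 31053 = 30806$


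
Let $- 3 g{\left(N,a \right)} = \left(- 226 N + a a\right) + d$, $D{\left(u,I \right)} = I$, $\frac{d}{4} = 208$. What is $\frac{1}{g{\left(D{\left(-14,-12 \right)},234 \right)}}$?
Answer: $- \frac{3}{58300} \approx -5.1458 \cdot 10^{-5}$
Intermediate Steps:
$d = 832$ ($d = 4 \cdot 208 = 832$)
$g{\left(N,a \right)} = - \frac{832}{3} - \frac{a^{2}}{3} + \frac{226 N}{3}$ ($g{\left(N,a \right)} = - \frac{\left(- 226 N + a a\right) + 832}{3} = - \frac{\left(- 226 N + a^{2}\right) + 832}{3} = - \frac{\left(a^{2} - 226 N\right) + 832}{3} = - \frac{832 + a^{2} - 226 N}{3} = - \frac{832}{3} - \frac{a^{2}}{3} + \frac{226 N}{3}$)
$\frac{1}{g{\left(D{\left(-14,-12 \right)},234 \right)}} = \frac{1}{- \frac{832}{3} - \frac{234^{2}}{3} + \frac{226}{3} \left(-12\right)} = \frac{1}{- \frac{832}{3} - 18252 - 904} = \frac{1}{- \frac{58300}{3}} = - \frac{3}{58300}$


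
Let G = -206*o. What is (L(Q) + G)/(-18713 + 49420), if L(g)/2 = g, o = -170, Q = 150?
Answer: 35320/30707 ≈ 1.1502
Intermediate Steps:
L(g) = 2*g
G = 35020 (G = -206*(-170) = 35020)
(L(Q) + G)/(-18713 + 49420) = (2*150 + 35020)/(-18713 + 49420) = (300 + 35020)/30707 = 35320*(1/30707) = 35320/30707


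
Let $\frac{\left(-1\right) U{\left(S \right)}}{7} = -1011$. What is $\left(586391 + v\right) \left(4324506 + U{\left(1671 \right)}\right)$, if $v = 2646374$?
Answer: $14002989916995$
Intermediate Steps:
$U{\left(S \right)} = 7077$ ($U{\left(S \right)} = \left(-7\right) \left(-1011\right) = 7077$)
$\left(586391 + v\right) \left(4324506 + U{\left(1671 \right)}\right) = \left(586391 + 2646374\right) \left(4324506 + 7077\right) = 3232765 \cdot 4331583 = 14002989916995$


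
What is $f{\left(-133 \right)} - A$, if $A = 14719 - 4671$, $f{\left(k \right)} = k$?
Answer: $-10181$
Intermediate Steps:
$A = 10048$ ($A = 14719 - 4671 = 10048$)
$f{\left(-133 \right)} - A = -133 - 10048 = -10181$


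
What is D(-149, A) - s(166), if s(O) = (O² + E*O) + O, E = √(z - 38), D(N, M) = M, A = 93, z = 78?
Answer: -27629 - 332*√10 ≈ -28679.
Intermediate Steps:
E = 2*√10 (E = √(78 - 38) = √40 = 2*√10 ≈ 6.3246)
s(O) = O + O² + 2*O*√10 (s(O) = (O² + (2*√10)*O) + O = (O² + 2*O*√10) + O = O + O² + 2*O*√10)
D(-149, A) - s(166) = 93 - 166*(1 + 166 + 2*√10) = 93 - 166*(167 + 2*√10) = 93 - (27722 + 332*√10) = 93 + (-27722 - 332*√10) = -27629 - 332*√10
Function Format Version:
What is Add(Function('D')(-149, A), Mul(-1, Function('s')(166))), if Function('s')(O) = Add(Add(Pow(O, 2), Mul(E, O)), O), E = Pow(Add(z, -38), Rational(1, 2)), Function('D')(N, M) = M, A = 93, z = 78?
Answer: Add(-27629, Mul(-332, Pow(10, Rational(1, 2)))) ≈ -28679.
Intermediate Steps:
E = Mul(2, Pow(10, Rational(1, 2))) (E = Pow(Add(78, -38), Rational(1, 2)) = Pow(40, Rational(1, 2)) = Mul(2, Pow(10, Rational(1, 2))) ≈ 6.3246)
Function('s')(O) = Add(O, Pow(O, 2), Mul(2, O, Pow(10, Rational(1, 2)))) (Function('s')(O) = Add(Add(Pow(O, 2), Mul(Mul(2, Pow(10, Rational(1, 2))), O)), O) = Add(Add(Pow(O, 2), Mul(2, O, Pow(10, Rational(1, 2)))), O) = Add(O, Pow(O, 2), Mul(2, O, Pow(10, Rational(1, 2)))))
Add(Function('D')(-149, A), Mul(-1, Function('s')(166))) = Add(93, Mul(-1, Mul(166, Add(1, 166, Mul(2, Pow(10, Rational(1, 2))))))) = Add(93, Mul(-1, Mul(166, Add(167, Mul(2, Pow(10, Rational(1, 2))))))) = Add(93, Mul(-1, Add(27722, Mul(332, Pow(10, Rational(1, 2)))))) = Add(93, Add(-27722, Mul(-332, Pow(10, Rational(1, 2))))) = Add(-27629, Mul(-332, Pow(10, Rational(1, 2))))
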